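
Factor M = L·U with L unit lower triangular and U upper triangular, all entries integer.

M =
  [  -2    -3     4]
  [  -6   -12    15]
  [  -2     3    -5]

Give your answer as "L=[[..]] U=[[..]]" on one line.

L=[[1,0,0],[3,1,0],[1,-2,1]] U=[[-2,-3,4],[0,-3,3],[0,0,-3]]

  R1 -= 3·R0 → [0,-3,3]
  R2 -= 1·R0 → [0,6,-9]
  R2 -= -2·R1 → [0,0,-3]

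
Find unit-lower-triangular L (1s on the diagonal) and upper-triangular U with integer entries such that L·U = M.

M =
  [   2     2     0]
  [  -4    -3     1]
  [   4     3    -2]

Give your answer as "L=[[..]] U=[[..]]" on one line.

  row1 -= -2·row0 → [0,1,1]
  row2 -= 2·row0 → [0,-1,-2]
  row2 -= -1·row1 → [0,0,-1]

L=[[1,0,0],[-2,1,0],[2,-1,1]] U=[[2,2,0],[0,1,1],[0,0,-1]]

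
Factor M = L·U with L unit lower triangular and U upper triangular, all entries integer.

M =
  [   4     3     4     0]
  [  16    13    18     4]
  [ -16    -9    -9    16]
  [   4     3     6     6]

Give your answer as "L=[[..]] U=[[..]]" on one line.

L=[[1,0,0,0],[4,1,0,0],[-4,3,1,0],[1,0,2,1]] U=[[4,3,4,0],[0,1,2,4],[0,0,1,4],[0,0,0,-2]]

  row1 -= 4·row0 → [0,1,2,4]
  row2 -= -4·row0 → [0,3,7,16]
  row3 -= 1·row0 → [0,0,2,6]
  row2 -= 3·row1 → [0,0,1,4]
  row3 -= 0·row1 → [0,0,2,6]
  row3 -= 2·row2 → [0,0,0,-2]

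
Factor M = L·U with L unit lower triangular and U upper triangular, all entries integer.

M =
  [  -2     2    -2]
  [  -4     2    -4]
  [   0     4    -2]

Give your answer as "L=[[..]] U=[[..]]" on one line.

  r1 -= 2·r0 → [0,-2,0]
  r2 -= 0·r0 → [0,4,-2]
  r2 -= -2·r1 → [0,0,-2]

L=[[1,0,0],[2,1,0],[0,-2,1]] U=[[-2,2,-2],[0,-2,0],[0,0,-2]]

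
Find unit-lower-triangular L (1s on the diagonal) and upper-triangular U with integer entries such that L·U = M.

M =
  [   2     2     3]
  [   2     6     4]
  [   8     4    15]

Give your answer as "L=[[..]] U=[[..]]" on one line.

  row1 -= 1·row0 → [0,4,1]
  row2 -= 4·row0 → [0,-4,3]
  row2 -= -1·row1 → [0,0,4]

L=[[1,0,0],[1,1,0],[4,-1,1]] U=[[2,2,3],[0,4,1],[0,0,4]]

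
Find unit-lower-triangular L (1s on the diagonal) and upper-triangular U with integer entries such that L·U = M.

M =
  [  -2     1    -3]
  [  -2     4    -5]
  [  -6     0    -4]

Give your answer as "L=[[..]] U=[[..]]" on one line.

L=[[1,0,0],[1,1,0],[3,-1,1]] U=[[-2,1,-3],[0,3,-2],[0,0,3]]

  row1 -= 1·row0 → [0,3,-2]
  row2 -= 3·row0 → [0,-3,5]
  row2 -= -1·row1 → [0,0,3]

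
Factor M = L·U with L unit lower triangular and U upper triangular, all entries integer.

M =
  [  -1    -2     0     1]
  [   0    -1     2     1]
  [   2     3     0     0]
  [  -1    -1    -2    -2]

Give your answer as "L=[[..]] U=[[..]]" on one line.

L=[[1,0,0,0],[0,1,0,0],[-2,1,1,0],[1,-1,0,1]] U=[[-1,-2,0,1],[0,-1,2,1],[0,0,-2,1],[0,0,0,-2]]

  r1 -= 0·r0 → [0,-1,2,1]
  r2 -= -2·r0 → [0,-1,0,2]
  r3 -= 1·r0 → [0,1,-2,-3]
  r2 -= 1·r1 → [0,0,-2,1]
  r3 -= -1·r1 → [0,0,0,-2]
  r3 -= 0·r2 → [0,0,0,-2]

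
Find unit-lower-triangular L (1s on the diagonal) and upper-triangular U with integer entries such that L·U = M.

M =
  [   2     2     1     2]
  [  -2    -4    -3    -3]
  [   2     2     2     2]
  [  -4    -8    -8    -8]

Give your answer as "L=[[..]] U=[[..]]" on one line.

L=[[1,0,0,0],[-1,1,0,0],[1,0,1,0],[-2,2,-2,1]] U=[[2,2,1,2],[0,-2,-2,-1],[0,0,1,0],[0,0,0,-2]]

  r1 -= -1·r0 → [0,-2,-2,-1]
  r2 -= 1·r0 → [0,0,1,0]
  r3 -= -2·r0 → [0,-4,-6,-4]
  r2 -= 0·r1 → [0,0,1,0]
  r3 -= 2·r1 → [0,0,-2,-2]
  r3 -= -2·r2 → [0,0,0,-2]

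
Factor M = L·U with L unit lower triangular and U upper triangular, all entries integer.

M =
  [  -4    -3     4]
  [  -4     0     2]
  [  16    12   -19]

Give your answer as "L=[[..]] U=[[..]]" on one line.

L=[[1,0,0],[1,1,0],[-4,0,1]] U=[[-4,-3,4],[0,3,-2],[0,0,-3]]

  R1 -= 1·R0 → [0,3,-2]
  R2 -= -4·R0 → [0,0,-3]
  R2 -= 0·R1 → [0,0,-3]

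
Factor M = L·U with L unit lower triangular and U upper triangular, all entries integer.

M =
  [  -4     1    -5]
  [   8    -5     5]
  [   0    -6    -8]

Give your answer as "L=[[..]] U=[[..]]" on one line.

L=[[1,0,0],[-2,1,0],[0,2,1]] U=[[-4,1,-5],[0,-3,-5],[0,0,2]]

  R1 -= -2·R0 → [0,-3,-5]
  R2 -= 0·R0 → [0,-6,-8]
  R2 -= 2·R1 → [0,0,2]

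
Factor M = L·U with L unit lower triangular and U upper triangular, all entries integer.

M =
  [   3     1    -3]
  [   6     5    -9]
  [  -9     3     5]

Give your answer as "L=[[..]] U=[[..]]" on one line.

  R1 -= 2·R0 → [0,3,-3]
  R2 -= -3·R0 → [0,6,-4]
  R2 -= 2·R1 → [0,0,2]

L=[[1,0,0],[2,1,0],[-3,2,1]] U=[[3,1,-3],[0,3,-3],[0,0,2]]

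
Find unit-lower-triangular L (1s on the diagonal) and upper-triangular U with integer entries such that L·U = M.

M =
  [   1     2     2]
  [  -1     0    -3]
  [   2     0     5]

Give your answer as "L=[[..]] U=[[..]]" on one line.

L=[[1,0,0],[-1,1,0],[2,-2,1]] U=[[1,2,2],[0,2,-1],[0,0,-1]]

  R1 -= -1·R0 → [0,2,-1]
  R2 -= 2·R0 → [0,-4,1]
  R2 -= -2·R1 → [0,0,-1]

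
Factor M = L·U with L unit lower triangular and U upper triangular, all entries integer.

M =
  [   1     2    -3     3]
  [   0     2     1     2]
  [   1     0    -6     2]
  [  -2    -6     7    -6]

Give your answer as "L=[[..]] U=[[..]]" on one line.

L=[[1,0,0,0],[0,1,0,0],[1,-1,1,0],[-2,-1,-1,1]] U=[[1,2,-3,3],[0,2,1,2],[0,0,-2,1],[0,0,0,3]]

  R1 -= 0·R0 → [0,2,1,2]
  R2 -= 1·R0 → [0,-2,-3,-1]
  R3 -= -2·R0 → [0,-2,1,0]
  R2 -= -1·R1 → [0,0,-2,1]
  R3 -= -1·R1 → [0,0,2,2]
  R3 -= -1·R2 → [0,0,0,3]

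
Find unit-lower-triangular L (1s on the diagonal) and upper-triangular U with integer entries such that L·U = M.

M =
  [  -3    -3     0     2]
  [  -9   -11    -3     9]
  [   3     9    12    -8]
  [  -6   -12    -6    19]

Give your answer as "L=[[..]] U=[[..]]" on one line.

  r1 -= 3·r0 → [0,-2,-3,3]
  r2 -= -1·r0 → [0,6,12,-6]
  r3 -= 2·r0 → [0,-6,-6,15]
  r2 -= -3·r1 → [0,0,3,3]
  r3 -= 3·r1 → [0,0,3,6]
  r3 -= 1·r2 → [0,0,0,3]

L=[[1,0,0,0],[3,1,0,0],[-1,-3,1,0],[2,3,1,1]] U=[[-3,-3,0,2],[0,-2,-3,3],[0,0,3,3],[0,0,0,3]]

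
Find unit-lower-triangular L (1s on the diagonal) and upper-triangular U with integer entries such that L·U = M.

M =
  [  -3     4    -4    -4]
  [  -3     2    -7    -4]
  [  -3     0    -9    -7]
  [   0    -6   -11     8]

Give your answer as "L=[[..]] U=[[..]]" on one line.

L=[[1,0,0,0],[1,1,0,0],[1,2,1,0],[0,3,-2,1]] U=[[-3,4,-4,-4],[0,-2,-3,0],[0,0,1,-3],[0,0,0,2]]

  R1 -= 1·R0 → [0,-2,-3,0]
  R2 -= 1·R0 → [0,-4,-5,-3]
  R3 -= 0·R0 → [0,-6,-11,8]
  R2 -= 2·R1 → [0,0,1,-3]
  R3 -= 3·R1 → [0,0,-2,8]
  R3 -= -2·R2 → [0,0,0,2]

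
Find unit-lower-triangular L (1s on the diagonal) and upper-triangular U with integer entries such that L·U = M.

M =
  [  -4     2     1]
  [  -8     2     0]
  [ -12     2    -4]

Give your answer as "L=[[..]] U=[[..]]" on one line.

L=[[1,0,0],[2,1,0],[3,2,1]] U=[[-4,2,1],[0,-2,-2],[0,0,-3]]

  R1 -= 2·R0 → [0,-2,-2]
  R2 -= 3·R0 → [0,-4,-7]
  R2 -= 2·R1 → [0,0,-3]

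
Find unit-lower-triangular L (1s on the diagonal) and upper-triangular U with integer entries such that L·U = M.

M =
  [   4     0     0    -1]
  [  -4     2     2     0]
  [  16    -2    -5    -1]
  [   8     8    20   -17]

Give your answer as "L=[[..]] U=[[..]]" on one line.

L=[[1,0,0,0],[-1,1,0,0],[4,-1,1,0],[2,4,-4,1]] U=[[4,0,0,-1],[0,2,2,-1],[0,0,-3,2],[0,0,0,-3]]

  row1 -= -1·row0 → [0,2,2,-1]
  row2 -= 4·row0 → [0,-2,-5,3]
  row3 -= 2·row0 → [0,8,20,-15]
  row2 -= -1·row1 → [0,0,-3,2]
  row3 -= 4·row1 → [0,0,12,-11]
  row3 -= -4·row2 → [0,0,0,-3]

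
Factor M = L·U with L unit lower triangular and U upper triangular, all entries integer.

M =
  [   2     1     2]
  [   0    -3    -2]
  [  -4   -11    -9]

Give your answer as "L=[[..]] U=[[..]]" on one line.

  r1 -= 0·r0 → [0,-3,-2]
  r2 -= -2·r0 → [0,-9,-5]
  r2 -= 3·r1 → [0,0,1]

L=[[1,0,0],[0,1,0],[-2,3,1]] U=[[2,1,2],[0,-3,-2],[0,0,1]]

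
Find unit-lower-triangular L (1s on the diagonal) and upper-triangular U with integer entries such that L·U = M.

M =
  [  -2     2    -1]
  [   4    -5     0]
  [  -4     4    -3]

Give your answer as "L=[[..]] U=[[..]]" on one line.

L=[[1,0,0],[-2,1,0],[2,0,1]] U=[[-2,2,-1],[0,-1,-2],[0,0,-1]]

  R1 -= -2·R0 → [0,-1,-2]
  R2 -= 2·R0 → [0,0,-1]
  R2 -= 0·R1 → [0,0,-1]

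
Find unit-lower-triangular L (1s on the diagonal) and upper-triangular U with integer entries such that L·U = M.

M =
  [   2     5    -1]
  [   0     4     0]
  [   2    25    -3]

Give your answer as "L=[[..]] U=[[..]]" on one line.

L=[[1,0,0],[0,1,0],[1,5,1]] U=[[2,5,-1],[0,4,0],[0,0,-2]]

  R1 -= 0·R0 → [0,4,0]
  R2 -= 1·R0 → [0,20,-2]
  R2 -= 5·R1 → [0,0,-2]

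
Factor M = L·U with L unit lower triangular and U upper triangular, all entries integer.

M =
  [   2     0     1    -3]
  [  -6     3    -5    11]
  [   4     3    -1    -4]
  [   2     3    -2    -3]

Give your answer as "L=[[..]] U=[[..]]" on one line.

L=[[1,0,0,0],[-3,1,0,0],[2,1,1,0],[1,1,1,1]] U=[[2,0,1,-3],[0,3,-2,2],[0,0,-1,0],[0,0,0,-2]]

  r1 -= -3·r0 → [0,3,-2,2]
  r2 -= 2·r0 → [0,3,-3,2]
  r3 -= 1·r0 → [0,3,-3,0]
  r2 -= 1·r1 → [0,0,-1,0]
  r3 -= 1·r1 → [0,0,-1,-2]
  r3 -= 1·r2 → [0,0,0,-2]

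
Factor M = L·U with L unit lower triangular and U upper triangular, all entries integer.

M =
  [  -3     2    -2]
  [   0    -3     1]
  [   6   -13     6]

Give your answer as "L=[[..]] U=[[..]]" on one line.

L=[[1,0,0],[0,1,0],[-2,3,1]] U=[[-3,2,-2],[0,-3,1],[0,0,-1]]

  row1 -= 0·row0 → [0,-3,1]
  row2 -= -2·row0 → [0,-9,2]
  row2 -= 3·row1 → [0,0,-1]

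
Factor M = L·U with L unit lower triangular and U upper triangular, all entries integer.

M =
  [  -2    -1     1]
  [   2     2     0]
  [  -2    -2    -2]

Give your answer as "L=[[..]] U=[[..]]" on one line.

  row1 -= -1·row0 → [0,1,1]
  row2 -= 1·row0 → [0,-1,-3]
  row2 -= -1·row1 → [0,0,-2]

L=[[1,0,0],[-1,1,0],[1,-1,1]] U=[[-2,-1,1],[0,1,1],[0,0,-2]]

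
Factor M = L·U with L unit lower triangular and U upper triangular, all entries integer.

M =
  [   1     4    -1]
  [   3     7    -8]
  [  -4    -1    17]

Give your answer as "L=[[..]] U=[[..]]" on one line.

L=[[1,0,0],[3,1,0],[-4,-3,1]] U=[[1,4,-1],[0,-5,-5],[0,0,-2]]

  row1 -= 3·row0 → [0,-5,-5]
  row2 -= -4·row0 → [0,15,13]
  row2 -= -3·row1 → [0,0,-2]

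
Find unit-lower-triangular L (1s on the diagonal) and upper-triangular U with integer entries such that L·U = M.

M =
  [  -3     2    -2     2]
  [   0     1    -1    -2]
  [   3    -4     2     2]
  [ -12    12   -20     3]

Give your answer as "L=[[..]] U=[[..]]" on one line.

L=[[1,0,0,0],[0,1,0,0],[-1,-2,1,0],[4,4,4,1]] U=[[-3,2,-2,2],[0,1,-1,-2],[0,0,-2,0],[0,0,0,3]]

  r1 -= 0·r0 → [0,1,-1,-2]
  r2 -= -1·r0 → [0,-2,0,4]
  r3 -= 4·r0 → [0,4,-12,-5]
  r2 -= -2·r1 → [0,0,-2,0]
  r3 -= 4·r1 → [0,0,-8,3]
  r3 -= 4·r2 → [0,0,0,3]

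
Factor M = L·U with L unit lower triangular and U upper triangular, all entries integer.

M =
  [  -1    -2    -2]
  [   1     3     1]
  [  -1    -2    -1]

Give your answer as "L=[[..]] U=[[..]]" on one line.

L=[[1,0,0],[-1,1,0],[1,0,1]] U=[[-1,-2,-2],[0,1,-1],[0,0,1]]

  row1 -= -1·row0 → [0,1,-1]
  row2 -= 1·row0 → [0,0,1]
  row2 -= 0·row1 → [0,0,1]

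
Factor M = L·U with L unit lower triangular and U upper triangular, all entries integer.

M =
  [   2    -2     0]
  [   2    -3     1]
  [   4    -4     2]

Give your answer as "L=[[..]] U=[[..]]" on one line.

  R1 -= 1·R0 → [0,-1,1]
  R2 -= 2·R0 → [0,0,2]
  R2 -= 0·R1 → [0,0,2]

L=[[1,0,0],[1,1,0],[2,0,1]] U=[[2,-2,0],[0,-1,1],[0,0,2]]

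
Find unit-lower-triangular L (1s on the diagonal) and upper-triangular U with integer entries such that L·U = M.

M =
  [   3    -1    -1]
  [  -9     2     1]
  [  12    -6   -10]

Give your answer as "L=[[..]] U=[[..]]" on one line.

L=[[1,0,0],[-3,1,0],[4,2,1]] U=[[3,-1,-1],[0,-1,-2],[0,0,-2]]

  R1 -= -3·R0 → [0,-1,-2]
  R2 -= 4·R0 → [0,-2,-6]
  R2 -= 2·R1 → [0,0,-2]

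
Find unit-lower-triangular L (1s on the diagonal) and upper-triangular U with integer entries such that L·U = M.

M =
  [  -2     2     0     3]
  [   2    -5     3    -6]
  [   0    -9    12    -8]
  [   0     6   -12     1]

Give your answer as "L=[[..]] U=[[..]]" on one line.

  r1 -= -1·r0 → [0,-3,3,-3]
  r2 -= 0·r0 → [0,-9,12,-8]
  r3 -= 0·r0 → [0,6,-12,1]
  r2 -= 3·r1 → [0,0,3,1]
  r3 -= -2·r1 → [0,0,-6,-5]
  r3 -= -2·r2 → [0,0,0,-3]

L=[[1,0,0,0],[-1,1,0,0],[0,3,1,0],[0,-2,-2,1]] U=[[-2,2,0,3],[0,-3,3,-3],[0,0,3,1],[0,0,0,-3]]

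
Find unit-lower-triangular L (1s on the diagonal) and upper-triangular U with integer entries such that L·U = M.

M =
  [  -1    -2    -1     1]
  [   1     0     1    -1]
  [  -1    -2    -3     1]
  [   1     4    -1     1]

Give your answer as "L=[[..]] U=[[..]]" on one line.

  r1 -= -1·r0 → [0,-2,0,0]
  r2 -= 1·r0 → [0,0,-2,0]
  r3 -= -1·r0 → [0,2,-2,2]
  r2 -= 0·r1 → [0,0,-2,0]
  r3 -= -1·r1 → [0,0,-2,2]
  r3 -= 1·r2 → [0,0,0,2]

L=[[1,0,0,0],[-1,1,0,0],[1,0,1,0],[-1,-1,1,1]] U=[[-1,-2,-1,1],[0,-2,0,0],[0,0,-2,0],[0,0,0,2]]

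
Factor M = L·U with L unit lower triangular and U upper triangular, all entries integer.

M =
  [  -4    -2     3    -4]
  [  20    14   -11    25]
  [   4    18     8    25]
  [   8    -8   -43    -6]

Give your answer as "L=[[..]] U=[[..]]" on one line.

  R1 -= -5·R0 → [0,4,4,5]
  R2 -= -1·R0 → [0,16,11,21]
  R3 -= -2·R0 → [0,-12,-37,-14]
  R2 -= 4·R1 → [0,0,-5,1]
  R3 -= -3·R1 → [0,0,-25,1]
  R3 -= 5·R2 → [0,0,0,-4]

L=[[1,0,0,0],[-5,1,0,0],[-1,4,1,0],[-2,-3,5,1]] U=[[-4,-2,3,-4],[0,4,4,5],[0,0,-5,1],[0,0,0,-4]]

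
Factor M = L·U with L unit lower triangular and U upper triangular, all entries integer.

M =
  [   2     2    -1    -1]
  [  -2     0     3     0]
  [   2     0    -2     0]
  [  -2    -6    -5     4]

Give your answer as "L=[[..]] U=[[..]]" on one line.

  row1 -= -1·row0 → [0,2,2,-1]
  row2 -= 1·row0 → [0,-2,-1,1]
  row3 -= -1·row0 → [0,-4,-6,3]
  row2 -= -1·row1 → [0,0,1,0]
  row3 -= -2·row1 → [0,0,-2,1]
  row3 -= -2·row2 → [0,0,0,1]

L=[[1,0,0,0],[-1,1,0,0],[1,-1,1,0],[-1,-2,-2,1]] U=[[2,2,-1,-1],[0,2,2,-1],[0,0,1,0],[0,0,0,1]]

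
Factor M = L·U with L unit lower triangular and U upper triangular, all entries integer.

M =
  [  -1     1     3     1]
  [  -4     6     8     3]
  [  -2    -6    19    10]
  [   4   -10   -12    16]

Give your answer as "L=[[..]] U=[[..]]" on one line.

L=[[1,0,0,0],[4,1,0,0],[2,-4,1,0],[-4,-3,4,1]] U=[[-1,1,3,1],[0,2,-4,-1],[0,0,-3,4],[0,0,0,1]]

  R1 -= 4·R0 → [0,2,-4,-1]
  R2 -= 2·R0 → [0,-8,13,8]
  R3 -= -4·R0 → [0,-6,0,20]
  R2 -= -4·R1 → [0,0,-3,4]
  R3 -= -3·R1 → [0,0,-12,17]
  R3 -= 4·R2 → [0,0,0,1]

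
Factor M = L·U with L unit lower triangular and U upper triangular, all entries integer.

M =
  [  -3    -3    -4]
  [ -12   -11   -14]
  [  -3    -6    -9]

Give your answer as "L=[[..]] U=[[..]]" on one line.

  row1 -= 4·row0 → [0,1,2]
  row2 -= 1·row0 → [0,-3,-5]
  row2 -= -3·row1 → [0,0,1]

L=[[1,0,0],[4,1,0],[1,-3,1]] U=[[-3,-3,-4],[0,1,2],[0,0,1]]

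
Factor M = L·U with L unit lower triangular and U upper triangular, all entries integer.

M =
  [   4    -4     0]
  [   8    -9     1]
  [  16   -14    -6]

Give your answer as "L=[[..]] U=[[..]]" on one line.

  r1 -= 2·r0 → [0,-1,1]
  r2 -= 4·r0 → [0,2,-6]
  r2 -= -2·r1 → [0,0,-4]

L=[[1,0,0],[2,1,0],[4,-2,1]] U=[[4,-4,0],[0,-1,1],[0,0,-4]]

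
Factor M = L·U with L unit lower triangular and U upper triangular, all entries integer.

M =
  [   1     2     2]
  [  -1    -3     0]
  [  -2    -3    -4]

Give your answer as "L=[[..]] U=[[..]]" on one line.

  R1 -= -1·R0 → [0,-1,2]
  R2 -= -2·R0 → [0,1,0]
  R2 -= -1·R1 → [0,0,2]

L=[[1,0,0],[-1,1,0],[-2,-1,1]] U=[[1,2,2],[0,-1,2],[0,0,2]]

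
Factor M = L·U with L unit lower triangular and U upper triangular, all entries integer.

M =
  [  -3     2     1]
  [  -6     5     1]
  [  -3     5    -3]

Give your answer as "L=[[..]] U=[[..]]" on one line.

L=[[1,0,0],[2,1,0],[1,3,1]] U=[[-3,2,1],[0,1,-1],[0,0,-1]]

  row1 -= 2·row0 → [0,1,-1]
  row2 -= 1·row0 → [0,3,-4]
  row2 -= 3·row1 → [0,0,-1]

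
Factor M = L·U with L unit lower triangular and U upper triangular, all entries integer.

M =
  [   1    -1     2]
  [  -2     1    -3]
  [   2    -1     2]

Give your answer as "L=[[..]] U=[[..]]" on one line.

L=[[1,0,0],[-2,1,0],[2,-1,1]] U=[[1,-1,2],[0,-1,1],[0,0,-1]]

  r1 -= -2·r0 → [0,-1,1]
  r2 -= 2·r0 → [0,1,-2]
  r2 -= -1·r1 → [0,0,-1]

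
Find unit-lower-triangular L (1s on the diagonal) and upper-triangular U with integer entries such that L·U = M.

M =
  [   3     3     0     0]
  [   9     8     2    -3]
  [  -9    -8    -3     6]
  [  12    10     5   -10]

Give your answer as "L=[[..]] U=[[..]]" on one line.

L=[[1,0,0,0],[3,1,0,0],[-3,-1,1,0],[4,2,-1,1]] U=[[3,3,0,0],[0,-1,2,-3],[0,0,-1,3],[0,0,0,-1]]

  row1 -= 3·row0 → [0,-1,2,-3]
  row2 -= -3·row0 → [0,1,-3,6]
  row3 -= 4·row0 → [0,-2,5,-10]
  row2 -= -1·row1 → [0,0,-1,3]
  row3 -= 2·row1 → [0,0,1,-4]
  row3 -= -1·row2 → [0,0,0,-1]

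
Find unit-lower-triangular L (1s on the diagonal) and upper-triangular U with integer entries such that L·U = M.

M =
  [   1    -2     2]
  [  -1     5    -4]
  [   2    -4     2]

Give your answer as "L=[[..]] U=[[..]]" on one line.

L=[[1,0,0],[-1,1,0],[2,0,1]] U=[[1,-2,2],[0,3,-2],[0,0,-2]]

  row1 -= -1·row0 → [0,3,-2]
  row2 -= 2·row0 → [0,0,-2]
  row2 -= 0·row1 → [0,0,-2]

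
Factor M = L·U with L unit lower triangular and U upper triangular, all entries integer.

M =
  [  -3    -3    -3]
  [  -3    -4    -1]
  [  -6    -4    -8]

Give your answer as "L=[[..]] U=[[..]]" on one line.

  row1 -= 1·row0 → [0,-1,2]
  row2 -= 2·row0 → [0,2,-2]
  row2 -= -2·row1 → [0,0,2]

L=[[1,0,0],[1,1,0],[2,-2,1]] U=[[-3,-3,-3],[0,-1,2],[0,0,2]]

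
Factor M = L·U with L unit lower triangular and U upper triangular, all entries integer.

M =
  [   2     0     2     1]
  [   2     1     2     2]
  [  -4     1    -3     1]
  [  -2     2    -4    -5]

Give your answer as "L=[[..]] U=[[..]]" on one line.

  r1 -= 1·r0 → [0,1,0,1]
  r2 -= -2·r0 → [0,1,1,3]
  r3 -= -1·r0 → [0,2,-2,-4]
  r2 -= 1·r1 → [0,0,1,2]
  r3 -= 2·r1 → [0,0,-2,-6]
  r3 -= -2·r2 → [0,0,0,-2]

L=[[1,0,0,0],[1,1,0,0],[-2,1,1,0],[-1,2,-2,1]] U=[[2,0,2,1],[0,1,0,1],[0,0,1,2],[0,0,0,-2]]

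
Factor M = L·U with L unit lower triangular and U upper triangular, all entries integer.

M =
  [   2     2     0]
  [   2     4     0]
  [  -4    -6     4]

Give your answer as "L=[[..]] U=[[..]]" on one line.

L=[[1,0,0],[1,1,0],[-2,-1,1]] U=[[2,2,0],[0,2,0],[0,0,4]]

  r1 -= 1·r0 → [0,2,0]
  r2 -= -2·r0 → [0,-2,4]
  r2 -= -1·r1 → [0,0,4]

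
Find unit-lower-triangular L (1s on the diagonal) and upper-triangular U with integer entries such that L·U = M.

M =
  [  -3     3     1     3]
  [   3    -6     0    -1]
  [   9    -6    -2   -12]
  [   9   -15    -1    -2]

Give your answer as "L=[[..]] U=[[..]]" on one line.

L=[[1,0,0,0],[-1,1,0,0],[-3,-1,1,0],[-3,2,0,1]] U=[[-3,3,1,3],[0,-3,1,2],[0,0,2,-1],[0,0,0,3]]

  row1 -= -1·row0 → [0,-3,1,2]
  row2 -= -3·row0 → [0,3,1,-3]
  row3 -= -3·row0 → [0,-6,2,7]
  row2 -= -1·row1 → [0,0,2,-1]
  row3 -= 2·row1 → [0,0,0,3]
  row3 -= 0·row2 → [0,0,0,3]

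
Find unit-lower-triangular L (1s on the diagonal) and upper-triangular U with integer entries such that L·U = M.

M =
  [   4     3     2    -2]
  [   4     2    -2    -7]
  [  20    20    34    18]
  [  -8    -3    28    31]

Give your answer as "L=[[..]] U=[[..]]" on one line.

  r1 -= 1·r0 → [0,-1,-4,-5]
  r2 -= 5·r0 → [0,5,24,28]
  r3 -= -2·r0 → [0,3,32,27]
  r2 -= -5·r1 → [0,0,4,3]
  r3 -= -3·r1 → [0,0,20,12]
  r3 -= 5·r2 → [0,0,0,-3]

L=[[1,0,0,0],[1,1,0,0],[5,-5,1,0],[-2,-3,5,1]] U=[[4,3,2,-2],[0,-1,-4,-5],[0,0,4,3],[0,0,0,-3]]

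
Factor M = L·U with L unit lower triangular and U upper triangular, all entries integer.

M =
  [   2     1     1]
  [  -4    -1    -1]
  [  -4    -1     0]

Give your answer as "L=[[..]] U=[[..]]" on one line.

L=[[1,0,0],[-2,1,0],[-2,1,1]] U=[[2,1,1],[0,1,1],[0,0,1]]

  r1 -= -2·r0 → [0,1,1]
  r2 -= -2·r0 → [0,1,2]
  r2 -= 1·r1 → [0,0,1]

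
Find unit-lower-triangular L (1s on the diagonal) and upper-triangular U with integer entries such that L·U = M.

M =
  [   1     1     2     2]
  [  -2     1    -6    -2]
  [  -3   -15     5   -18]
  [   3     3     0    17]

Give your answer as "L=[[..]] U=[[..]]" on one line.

L=[[1,0,0,0],[-2,1,0,0],[-3,-4,1,0],[3,0,-2,1]] U=[[1,1,2,2],[0,3,-2,2],[0,0,3,-4],[0,0,0,3]]

  row1 -= -2·row0 → [0,3,-2,2]
  row2 -= -3·row0 → [0,-12,11,-12]
  row3 -= 3·row0 → [0,0,-6,11]
  row2 -= -4·row1 → [0,0,3,-4]
  row3 -= 0·row1 → [0,0,-6,11]
  row3 -= -2·row2 → [0,0,0,3]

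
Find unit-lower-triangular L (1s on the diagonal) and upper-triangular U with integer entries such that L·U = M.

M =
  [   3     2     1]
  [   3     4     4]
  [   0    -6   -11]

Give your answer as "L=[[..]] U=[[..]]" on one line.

L=[[1,0,0],[1,1,0],[0,-3,1]] U=[[3,2,1],[0,2,3],[0,0,-2]]

  row1 -= 1·row0 → [0,2,3]
  row2 -= 0·row0 → [0,-6,-11]
  row2 -= -3·row1 → [0,0,-2]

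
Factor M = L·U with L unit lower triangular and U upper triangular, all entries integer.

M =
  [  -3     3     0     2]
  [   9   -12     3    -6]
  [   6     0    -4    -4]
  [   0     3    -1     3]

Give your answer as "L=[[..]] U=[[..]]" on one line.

  r1 -= -3·r0 → [0,-3,3,0]
  r2 -= -2·r0 → [0,6,-4,0]
  r3 -= 0·r0 → [0,3,-1,3]
  r2 -= -2·r1 → [0,0,2,0]
  r3 -= -1·r1 → [0,0,2,3]
  r3 -= 1·r2 → [0,0,0,3]

L=[[1,0,0,0],[-3,1,0,0],[-2,-2,1,0],[0,-1,1,1]] U=[[-3,3,0,2],[0,-3,3,0],[0,0,2,0],[0,0,0,3]]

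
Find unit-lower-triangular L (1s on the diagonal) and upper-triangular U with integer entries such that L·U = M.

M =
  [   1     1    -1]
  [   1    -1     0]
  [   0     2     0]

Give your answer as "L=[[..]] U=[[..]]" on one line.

  R1 -= 1·R0 → [0,-2,1]
  R2 -= 0·R0 → [0,2,0]
  R2 -= -1·R1 → [0,0,1]

L=[[1,0,0],[1,1,0],[0,-1,1]] U=[[1,1,-1],[0,-2,1],[0,0,1]]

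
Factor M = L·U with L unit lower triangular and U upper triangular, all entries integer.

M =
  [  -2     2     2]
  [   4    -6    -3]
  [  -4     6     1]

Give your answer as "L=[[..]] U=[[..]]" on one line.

  r1 -= -2·r0 → [0,-2,1]
  r2 -= 2·r0 → [0,2,-3]
  r2 -= -1·r1 → [0,0,-2]

L=[[1,0,0],[-2,1,0],[2,-1,1]] U=[[-2,2,2],[0,-2,1],[0,0,-2]]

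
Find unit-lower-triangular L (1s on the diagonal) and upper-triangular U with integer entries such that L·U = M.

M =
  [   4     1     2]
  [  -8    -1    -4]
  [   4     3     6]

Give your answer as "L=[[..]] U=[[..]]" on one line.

  row1 -= -2·row0 → [0,1,0]
  row2 -= 1·row0 → [0,2,4]
  row2 -= 2·row1 → [0,0,4]

L=[[1,0,0],[-2,1,0],[1,2,1]] U=[[4,1,2],[0,1,0],[0,0,4]]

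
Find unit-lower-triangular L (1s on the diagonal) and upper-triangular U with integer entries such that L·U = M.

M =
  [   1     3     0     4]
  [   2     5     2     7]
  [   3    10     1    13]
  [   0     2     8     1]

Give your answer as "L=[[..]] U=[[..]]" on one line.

  row1 -= 2·row0 → [0,-1,2,-1]
  row2 -= 3·row0 → [0,1,1,1]
  row3 -= 0·row0 → [0,2,8,1]
  row2 -= -1·row1 → [0,0,3,0]
  row3 -= -2·row1 → [0,0,12,-1]
  row3 -= 4·row2 → [0,0,0,-1]

L=[[1,0,0,0],[2,1,0,0],[3,-1,1,0],[0,-2,4,1]] U=[[1,3,0,4],[0,-1,2,-1],[0,0,3,0],[0,0,0,-1]]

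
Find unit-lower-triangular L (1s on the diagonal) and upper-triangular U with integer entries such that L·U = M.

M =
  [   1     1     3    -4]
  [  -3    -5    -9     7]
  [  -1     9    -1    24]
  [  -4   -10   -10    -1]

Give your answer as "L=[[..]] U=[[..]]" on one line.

  row1 -= -3·row0 → [0,-2,0,-5]
  row2 -= -1·row0 → [0,10,2,20]
  row3 -= -4·row0 → [0,-6,2,-17]
  row2 -= -5·row1 → [0,0,2,-5]
  row3 -= 3·row1 → [0,0,2,-2]
  row3 -= 1·row2 → [0,0,0,3]

L=[[1,0,0,0],[-3,1,0,0],[-1,-5,1,0],[-4,3,1,1]] U=[[1,1,3,-4],[0,-2,0,-5],[0,0,2,-5],[0,0,0,3]]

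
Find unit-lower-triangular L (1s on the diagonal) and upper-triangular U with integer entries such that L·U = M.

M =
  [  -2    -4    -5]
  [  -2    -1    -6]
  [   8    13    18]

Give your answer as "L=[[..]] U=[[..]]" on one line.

L=[[1,0,0],[1,1,0],[-4,-1,1]] U=[[-2,-4,-5],[0,3,-1],[0,0,-3]]

  row1 -= 1·row0 → [0,3,-1]
  row2 -= -4·row0 → [0,-3,-2]
  row2 -= -1·row1 → [0,0,-3]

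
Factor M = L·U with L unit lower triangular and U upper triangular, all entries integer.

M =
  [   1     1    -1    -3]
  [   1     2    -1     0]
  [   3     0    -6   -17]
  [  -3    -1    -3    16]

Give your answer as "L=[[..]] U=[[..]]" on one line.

L=[[1,0,0,0],[1,1,0,0],[3,-3,1,0],[-3,2,2,1]] U=[[1,1,-1,-3],[0,1,0,3],[0,0,-3,1],[0,0,0,-1]]

  R1 -= 1·R0 → [0,1,0,3]
  R2 -= 3·R0 → [0,-3,-3,-8]
  R3 -= -3·R0 → [0,2,-6,7]
  R2 -= -3·R1 → [0,0,-3,1]
  R3 -= 2·R1 → [0,0,-6,1]
  R3 -= 2·R2 → [0,0,0,-1]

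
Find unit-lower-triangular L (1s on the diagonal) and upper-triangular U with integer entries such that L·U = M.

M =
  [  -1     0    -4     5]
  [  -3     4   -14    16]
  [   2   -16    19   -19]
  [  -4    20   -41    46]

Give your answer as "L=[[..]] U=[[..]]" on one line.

  R1 -= 3·R0 → [0,4,-2,1]
  R2 -= -2·R0 → [0,-16,11,-9]
  R3 -= 4·R0 → [0,20,-25,26]
  R2 -= -4·R1 → [0,0,3,-5]
  R3 -= 5·R1 → [0,0,-15,21]
  R3 -= -5·R2 → [0,0,0,-4]

L=[[1,0,0,0],[3,1,0,0],[-2,-4,1,0],[4,5,-5,1]] U=[[-1,0,-4,5],[0,4,-2,1],[0,0,3,-5],[0,0,0,-4]]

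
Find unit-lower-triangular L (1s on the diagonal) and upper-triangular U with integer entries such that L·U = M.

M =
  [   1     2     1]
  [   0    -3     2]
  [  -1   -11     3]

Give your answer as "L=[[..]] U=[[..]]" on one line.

L=[[1,0,0],[0,1,0],[-1,3,1]] U=[[1,2,1],[0,-3,2],[0,0,-2]]

  row1 -= 0·row0 → [0,-3,2]
  row2 -= -1·row0 → [0,-9,4]
  row2 -= 3·row1 → [0,0,-2]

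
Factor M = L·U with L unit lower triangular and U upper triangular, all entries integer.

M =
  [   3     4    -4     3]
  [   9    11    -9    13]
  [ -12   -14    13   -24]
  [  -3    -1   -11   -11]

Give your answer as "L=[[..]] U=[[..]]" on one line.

L=[[1,0,0,0],[3,1,0,0],[-4,-2,1,0],[-1,-3,-2,1]] U=[[3,4,-4,3],[0,-1,3,4],[0,0,3,-4],[0,0,0,-4]]

  row1 -= 3·row0 → [0,-1,3,4]
  row2 -= -4·row0 → [0,2,-3,-12]
  row3 -= -1·row0 → [0,3,-15,-8]
  row2 -= -2·row1 → [0,0,3,-4]
  row3 -= -3·row1 → [0,0,-6,4]
  row3 -= -2·row2 → [0,0,0,-4]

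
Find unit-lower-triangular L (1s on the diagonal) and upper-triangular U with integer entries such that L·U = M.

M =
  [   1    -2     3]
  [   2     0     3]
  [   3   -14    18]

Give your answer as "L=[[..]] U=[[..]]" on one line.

L=[[1,0,0],[2,1,0],[3,-2,1]] U=[[1,-2,3],[0,4,-3],[0,0,3]]

  row1 -= 2·row0 → [0,4,-3]
  row2 -= 3·row0 → [0,-8,9]
  row2 -= -2·row1 → [0,0,3]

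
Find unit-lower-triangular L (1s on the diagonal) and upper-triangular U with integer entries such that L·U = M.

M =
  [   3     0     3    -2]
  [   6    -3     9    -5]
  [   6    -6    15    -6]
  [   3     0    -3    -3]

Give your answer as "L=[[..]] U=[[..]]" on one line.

L=[[1,0,0,0],[2,1,0,0],[2,2,1,0],[1,0,-2,1]] U=[[3,0,3,-2],[0,-3,3,-1],[0,0,3,0],[0,0,0,-1]]

  R1 -= 2·R0 → [0,-3,3,-1]
  R2 -= 2·R0 → [0,-6,9,-2]
  R3 -= 1·R0 → [0,0,-6,-1]
  R2 -= 2·R1 → [0,0,3,0]
  R3 -= 0·R1 → [0,0,-6,-1]
  R3 -= -2·R2 → [0,0,0,-1]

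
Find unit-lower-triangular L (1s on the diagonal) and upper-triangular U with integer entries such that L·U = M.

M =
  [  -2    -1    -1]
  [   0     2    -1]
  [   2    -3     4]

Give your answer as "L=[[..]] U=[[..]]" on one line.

  R1 -= 0·R0 → [0,2,-1]
  R2 -= -1·R0 → [0,-4,3]
  R2 -= -2·R1 → [0,0,1]

L=[[1,0,0],[0,1,0],[-1,-2,1]] U=[[-2,-1,-1],[0,2,-1],[0,0,1]]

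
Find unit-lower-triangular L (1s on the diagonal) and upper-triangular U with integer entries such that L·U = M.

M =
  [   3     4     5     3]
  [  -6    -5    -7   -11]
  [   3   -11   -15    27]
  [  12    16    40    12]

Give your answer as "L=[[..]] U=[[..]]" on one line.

  r1 -= -2·r0 → [0,3,3,-5]
  r2 -= 1·r0 → [0,-15,-20,24]
  r3 -= 4·r0 → [0,0,20,0]
  r2 -= -5·r1 → [0,0,-5,-1]
  r3 -= 0·r1 → [0,0,20,0]
  r3 -= -4·r2 → [0,0,0,-4]

L=[[1,0,0,0],[-2,1,0,0],[1,-5,1,0],[4,0,-4,1]] U=[[3,4,5,3],[0,3,3,-5],[0,0,-5,-1],[0,0,0,-4]]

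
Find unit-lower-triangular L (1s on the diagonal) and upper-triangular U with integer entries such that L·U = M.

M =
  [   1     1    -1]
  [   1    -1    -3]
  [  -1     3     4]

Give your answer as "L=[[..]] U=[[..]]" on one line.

L=[[1,0,0],[1,1,0],[-1,-2,1]] U=[[1,1,-1],[0,-2,-2],[0,0,-1]]

  row1 -= 1·row0 → [0,-2,-2]
  row2 -= -1·row0 → [0,4,3]
  row2 -= -2·row1 → [0,0,-1]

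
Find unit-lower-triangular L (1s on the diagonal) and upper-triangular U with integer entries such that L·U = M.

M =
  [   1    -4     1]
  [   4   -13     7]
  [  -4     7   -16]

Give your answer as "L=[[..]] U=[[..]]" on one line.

  R1 -= 4·R0 → [0,3,3]
  R2 -= -4·R0 → [0,-9,-12]
  R2 -= -3·R1 → [0,0,-3]

L=[[1,0,0],[4,1,0],[-4,-3,1]] U=[[1,-4,1],[0,3,3],[0,0,-3]]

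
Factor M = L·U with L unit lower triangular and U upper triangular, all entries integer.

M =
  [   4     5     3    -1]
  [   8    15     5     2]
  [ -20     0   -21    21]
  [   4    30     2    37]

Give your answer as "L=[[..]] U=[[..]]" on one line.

  R1 -= 2·R0 → [0,5,-1,4]
  R2 -= -5·R0 → [0,25,-6,16]
  R3 -= 1·R0 → [0,25,-1,38]
  R2 -= 5·R1 → [0,0,-1,-4]
  R3 -= 5·R1 → [0,0,4,18]
  R3 -= -4·R2 → [0,0,0,2]

L=[[1,0,0,0],[2,1,0,0],[-5,5,1,0],[1,5,-4,1]] U=[[4,5,3,-1],[0,5,-1,4],[0,0,-1,-4],[0,0,0,2]]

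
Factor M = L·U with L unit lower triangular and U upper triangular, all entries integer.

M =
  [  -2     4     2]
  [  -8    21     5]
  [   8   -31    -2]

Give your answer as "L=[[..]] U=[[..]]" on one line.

L=[[1,0,0],[4,1,0],[-4,-3,1]] U=[[-2,4,2],[0,5,-3],[0,0,-3]]

  R1 -= 4·R0 → [0,5,-3]
  R2 -= -4·R0 → [0,-15,6]
  R2 -= -3·R1 → [0,0,-3]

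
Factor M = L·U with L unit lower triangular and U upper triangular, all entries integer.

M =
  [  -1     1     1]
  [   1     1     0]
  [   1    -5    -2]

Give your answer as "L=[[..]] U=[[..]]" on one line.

  row1 -= -1·row0 → [0,2,1]
  row2 -= -1·row0 → [0,-4,-1]
  row2 -= -2·row1 → [0,0,1]

L=[[1,0,0],[-1,1,0],[-1,-2,1]] U=[[-1,1,1],[0,2,1],[0,0,1]]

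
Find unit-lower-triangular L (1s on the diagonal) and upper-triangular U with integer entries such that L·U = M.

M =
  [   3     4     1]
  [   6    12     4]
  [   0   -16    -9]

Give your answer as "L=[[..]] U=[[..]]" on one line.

L=[[1,0,0],[2,1,0],[0,-4,1]] U=[[3,4,1],[0,4,2],[0,0,-1]]

  R1 -= 2·R0 → [0,4,2]
  R2 -= 0·R0 → [0,-16,-9]
  R2 -= -4·R1 → [0,0,-1]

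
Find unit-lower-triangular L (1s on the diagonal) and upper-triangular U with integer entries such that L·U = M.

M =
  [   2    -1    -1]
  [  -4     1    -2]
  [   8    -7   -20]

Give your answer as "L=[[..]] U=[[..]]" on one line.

L=[[1,0,0],[-2,1,0],[4,3,1]] U=[[2,-1,-1],[0,-1,-4],[0,0,-4]]

  r1 -= -2·r0 → [0,-1,-4]
  r2 -= 4·r0 → [0,-3,-16]
  r2 -= 3·r1 → [0,0,-4]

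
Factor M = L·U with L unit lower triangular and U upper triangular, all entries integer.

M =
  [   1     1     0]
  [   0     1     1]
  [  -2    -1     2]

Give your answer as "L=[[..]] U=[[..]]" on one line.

  r1 -= 0·r0 → [0,1,1]
  r2 -= -2·r0 → [0,1,2]
  r2 -= 1·r1 → [0,0,1]

L=[[1,0,0],[0,1,0],[-2,1,1]] U=[[1,1,0],[0,1,1],[0,0,1]]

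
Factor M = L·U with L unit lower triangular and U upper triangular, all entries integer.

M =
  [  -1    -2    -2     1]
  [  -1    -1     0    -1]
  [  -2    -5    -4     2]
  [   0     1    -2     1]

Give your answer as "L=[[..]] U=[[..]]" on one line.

L=[[1,0,0,0],[1,1,0,0],[2,-1,1,0],[0,1,-2,1]] U=[[-1,-2,-2,1],[0,1,2,-2],[0,0,2,-2],[0,0,0,-1]]

  row1 -= 1·row0 → [0,1,2,-2]
  row2 -= 2·row0 → [0,-1,0,0]
  row3 -= 0·row0 → [0,1,-2,1]
  row2 -= -1·row1 → [0,0,2,-2]
  row3 -= 1·row1 → [0,0,-4,3]
  row3 -= -2·row2 → [0,0,0,-1]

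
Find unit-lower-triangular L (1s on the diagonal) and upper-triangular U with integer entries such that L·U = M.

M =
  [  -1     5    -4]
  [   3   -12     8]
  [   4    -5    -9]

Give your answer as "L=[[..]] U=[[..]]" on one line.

  R1 -= -3·R0 → [0,3,-4]
  R2 -= -4·R0 → [0,15,-25]
  R2 -= 5·R1 → [0,0,-5]

L=[[1,0,0],[-3,1,0],[-4,5,1]] U=[[-1,5,-4],[0,3,-4],[0,0,-5]]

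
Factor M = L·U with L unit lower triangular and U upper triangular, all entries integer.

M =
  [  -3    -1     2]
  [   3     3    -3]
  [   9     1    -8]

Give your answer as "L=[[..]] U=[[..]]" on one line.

  R1 -= -1·R0 → [0,2,-1]
  R2 -= -3·R0 → [0,-2,-2]
  R2 -= -1·R1 → [0,0,-3]

L=[[1,0,0],[-1,1,0],[-3,-1,1]] U=[[-3,-1,2],[0,2,-1],[0,0,-3]]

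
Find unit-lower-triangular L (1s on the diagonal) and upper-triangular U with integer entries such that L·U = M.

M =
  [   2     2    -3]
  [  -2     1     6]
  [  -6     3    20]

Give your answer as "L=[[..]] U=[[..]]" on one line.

L=[[1,0,0],[-1,1,0],[-3,3,1]] U=[[2,2,-3],[0,3,3],[0,0,2]]

  R1 -= -1·R0 → [0,3,3]
  R2 -= -3·R0 → [0,9,11]
  R2 -= 3·R1 → [0,0,2]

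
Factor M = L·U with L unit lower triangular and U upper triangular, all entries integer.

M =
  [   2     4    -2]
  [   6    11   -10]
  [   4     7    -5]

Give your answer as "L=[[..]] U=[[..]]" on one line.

  row1 -= 3·row0 → [0,-1,-4]
  row2 -= 2·row0 → [0,-1,-1]
  row2 -= 1·row1 → [0,0,3]

L=[[1,0,0],[3,1,0],[2,1,1]] U=[[2,4,-2],[0,-1,-4],[0,0,3]]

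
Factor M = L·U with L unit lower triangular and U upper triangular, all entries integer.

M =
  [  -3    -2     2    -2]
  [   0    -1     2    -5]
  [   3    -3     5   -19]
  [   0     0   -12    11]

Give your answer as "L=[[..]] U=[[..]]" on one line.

L=[[1,0,0,0],[0,1,0,0],[-1,5,1,0],[0,0,4,1]] U=[[-3,-2,2,-2],[0,-1,2,-5],[0,0,-3,4],[0,0,0,-5]]

  R1 -= 0·R0 → [0,-1,2,-5]
  R2 -= -1·R0 → [0,-5,7,-21]
  R3 -= 0·R0 → [0,0,-12,11]
  R2 -= 5·R1 → [0,0,-3,4]
  R3 -= 0·R1 → [0,0,-12,11]
  R3 -= 4·R2 → [0,0,0,-5]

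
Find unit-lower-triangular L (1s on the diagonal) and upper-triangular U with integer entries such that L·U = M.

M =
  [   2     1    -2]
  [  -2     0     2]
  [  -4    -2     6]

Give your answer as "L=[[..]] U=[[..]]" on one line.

  row1 -= -1·row0 → [0,1,0]
  row2 -= -2·row0 → [0,0,2]
  row2 -= 0·row1 → [0,0,2]

L=[[1,0,0],[-1,1,0],[-2,0,1]] U=[[2,1,-2],[0,1,0],[0,0,2]]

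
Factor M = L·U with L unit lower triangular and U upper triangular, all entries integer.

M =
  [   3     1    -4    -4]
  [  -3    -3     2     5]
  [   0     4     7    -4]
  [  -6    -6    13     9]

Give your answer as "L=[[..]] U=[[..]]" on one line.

L=[[1,0,0,0],[-1,1,0,0],[0,-2,1,0],[-2,2,3,1]] U=[[3,1,-4,-4],[0,-2,-2,1],[0,0,3,-2],[0,0,0,5]]

  row1 -= -1·row0 → [0,-2,-2,1]
  row2 -= 0·row0 → [0,4,7,-4]
  row3 -= -2·row0 → [0,-4,5,1]
  row2 -= -2·row1 → [0,0,3,-2]
  row3 -= 2·row1 → [0,0,9,-1]
  row3 -= 3·row2 → [0,0,0,5]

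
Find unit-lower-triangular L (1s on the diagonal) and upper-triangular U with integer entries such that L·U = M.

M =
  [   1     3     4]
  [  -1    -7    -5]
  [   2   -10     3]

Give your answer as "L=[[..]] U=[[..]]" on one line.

  r1 -= -1·r0 → [0,-4,-1]
  r2 -= 2·r0 → [0,-16,-5]
  r2 -= 4·r1 → [0,0,-1]

L=[[1,0,0],[-1,1,0],[2,4,1]] U=[[1,3,4],[0,-4,-1],[0,0,-1]]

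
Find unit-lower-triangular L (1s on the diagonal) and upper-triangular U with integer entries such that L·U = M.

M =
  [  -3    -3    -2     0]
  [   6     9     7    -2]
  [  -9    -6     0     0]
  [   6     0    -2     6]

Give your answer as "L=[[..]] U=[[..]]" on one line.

  row1 -= -2·row0 → [0,3,3,-2]
  row2 -= 3·row0 → [0,3,6,0]
  row3 -= -2·row0 → [0,-6,-6,6]
  row2 -= 1·row1 → [0,0,3,2]
  row3 -= -2·row1 → [0,0,0,2]
  row3 -= 0·row2 → [0,0,0,2]

L=[[1,0,0,0],[-2,1,0,0],[3,1,1,0],[-2,-2,0,1]] U=[[-3,-3,-2,0],[0,3,3,-2],[0,0,3,2],[0,0,0,2]]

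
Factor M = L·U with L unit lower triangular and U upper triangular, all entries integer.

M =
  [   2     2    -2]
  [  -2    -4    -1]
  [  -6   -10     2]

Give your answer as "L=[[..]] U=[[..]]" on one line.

L=[[1,0,0],[-1,1,0],[-3,2,1]] U=[[2,2,-2],[0,-2,-3],[0,0,2]]

  r1 -= -1·r0 → [0,-2,-3]
  r2 -= -3·r0 → [0,-4,-4]
  r2 -= 2·r1 → [0,0,2]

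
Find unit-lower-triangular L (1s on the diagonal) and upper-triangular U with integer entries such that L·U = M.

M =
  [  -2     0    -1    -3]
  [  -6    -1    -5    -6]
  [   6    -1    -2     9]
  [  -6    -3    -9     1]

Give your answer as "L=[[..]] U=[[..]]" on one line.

L=[[1,0,0,0],[3,1,0,0],[-3,1,1,0],[3,3,0,1]] U=[[-2,0,-1,-3],[0,-1,-2,3],[0,0,-3,-3],[0,0,0,1]]

  R1 -= 3·R0 → [0,-1,-2,3]
  R2 -= -3·R0 → [0,-1,-5,0]
  R3 -= 3·R0 → [0,-3,-6,10]
  R2 -= 1·R1 → [0,0,-3,-3]
  R3 -= 3·R1 → [0,0,0,1]
  R3 -= 0·R2 → [0,0,0,1]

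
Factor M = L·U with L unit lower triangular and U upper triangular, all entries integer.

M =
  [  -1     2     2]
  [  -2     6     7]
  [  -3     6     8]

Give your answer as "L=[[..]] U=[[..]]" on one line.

L=[[1,0,0],[2,1,0],[3,0,1]] U=[[-1,2,2],[0,2,3],[0,0,2]]

  R1 -= 2·R0 → [0,2,3]
  R2 -= 3·R0 → [0,0,2]
  R2 -= 0·R1 → [0,0,2]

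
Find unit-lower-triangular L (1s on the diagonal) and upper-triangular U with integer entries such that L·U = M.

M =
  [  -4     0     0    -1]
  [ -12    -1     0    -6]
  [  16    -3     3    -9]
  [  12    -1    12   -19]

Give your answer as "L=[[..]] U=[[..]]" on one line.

L=[[1,0,0,0],[3,1,0,0],[-4,3,1,0],[-3,1,4,1]] U=[[-4,0,0,-1],[0,-1,0,-3],[0,0,3,-4],[0,0,0,-3]]

  row1 -= 3·row0 → [0,-1,0,-3]
  row2 -= -4·row0 → [0,-3,3,-13]
  row3 -= -3·row0 → [0,-1,12,-22]
  row2 -= 3·row1 → [0,0,3,-4]
  row3 -= 1·row1 → [0,0,12,-19]
  row3 -= 4·row2 → [0,0,0,-3]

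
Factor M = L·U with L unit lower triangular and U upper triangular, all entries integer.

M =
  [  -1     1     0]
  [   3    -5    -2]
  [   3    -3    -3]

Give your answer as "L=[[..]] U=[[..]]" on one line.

  r1 -= -3·r0 → [0,-2,-2]
  r2 -= -3·r0 → [0,0,-3]
  r2 -= 0·r1 → [0,0,-3]

L=[[1,0,0],[-3,1,0],[-3,0,1]] U=[[-1,1,0],[0,-2,-2],[0,0,-3]]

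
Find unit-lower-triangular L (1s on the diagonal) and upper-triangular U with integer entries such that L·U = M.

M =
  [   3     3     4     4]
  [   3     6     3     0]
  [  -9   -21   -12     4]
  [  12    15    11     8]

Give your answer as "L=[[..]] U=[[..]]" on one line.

L=[[1,0,0,0],[1,1,0,0],[-3,-4,1,0],[4,1,1,1]] U=[[3,3,4,4],[0,3,-1,-4],[0,0,-4,0],[0,0,0,-4]]

  R1 -= 1·R0 → [0,3,-1,-4]
  R2 -= -3·R0 → [0,-12,0,16]
  R3 -= 4·R0 → [0,3,-5,-8]
  R2 -= -4·R1 → [0,0,-4,0]
  R3 -= 1·R1 → [0,0,-4,-4]
  R3 -= 1·R2 → [0,0,0,-4]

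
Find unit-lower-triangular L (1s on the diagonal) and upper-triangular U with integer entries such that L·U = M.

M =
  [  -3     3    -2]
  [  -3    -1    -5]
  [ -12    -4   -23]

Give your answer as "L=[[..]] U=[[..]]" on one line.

  R1 -= 1·R0 → [0,-4,-3]
  R2 -= 4·R0 → [0,-16,-15]
  R2 -= 4·R1 → [0,0,-3]

L=[[1,0,0],[1,1,0],[4,4,1]] U=[[-3,3,-2],[0,-4,-3],[0,0,-3]]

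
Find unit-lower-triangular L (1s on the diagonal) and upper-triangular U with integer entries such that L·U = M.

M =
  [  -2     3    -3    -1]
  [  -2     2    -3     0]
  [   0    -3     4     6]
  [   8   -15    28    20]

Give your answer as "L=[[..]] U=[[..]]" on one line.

L=[[1,0,0,0],[1,1,0,0],[0,3,1,0],[-4,3,4,1]] U=[[-2,3,-3,-1],[0,-1,0,1],[0,0,4,3],[0,0,0,1]]

  r1 -= 1·r0 → [0,-1,0,1]
  r2 -= 0·r0 → [0,-3,4,6]
  r3 -= -4·r0 → [0,-3,16,16]
  r2 -= 3·r1 → [0,0,4,3]
  r3 -= 3·r1 → [0,0,16,13]
  r3 -= 4·r2 → [0,0,0,1]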